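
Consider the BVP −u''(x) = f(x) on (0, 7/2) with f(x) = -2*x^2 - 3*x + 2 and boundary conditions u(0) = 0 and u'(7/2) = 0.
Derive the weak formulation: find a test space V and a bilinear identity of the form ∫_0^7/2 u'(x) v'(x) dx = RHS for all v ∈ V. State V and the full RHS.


V = {v ∈ H^1(0, 7/2) : v(0) = 0} (test functions vanish at x = 0 where u is specified); weak form: ∫_0^7/2 u'v' dx = ∫_0^7/2 (-2*x^2 - 3*x + 2) v dx for all v ∈ V.

Multiply both sides by a test function v and integrate from 0 to 7/2:
  ∫_0^7/2 −u''(x) v(x) dx = ∫_0^7/2 f(x) v(x) dx.
Integrate the LHS by parts once:
  ∫_0^7/2 −u'' v dx = −[u'(x) v(x)]_0^7/2 + ∫_0^7/2 u'(x) v'(x) dx.
Thus ∫_0^7/2 u'(x) v'(x) dx = ∫_0^7/2 f(x) v(x) dx + [u'(x) v(x)]_0^7/2.
Choose V so that boundary terms are either known or forced to vanish.
Mixed BC: u(0) = 0 (Dirichlet) and u'(7/2) = 0 (Neumann). Define V = {v ∈ H^1(0, 7/2) : v(0) = 0}. Then [u' v]_0^7/2 = u'(7/2)·v(7/2) − u'(0)·0 = 0.
Weak formulation: find u (satisfying any essential BC) such that ∫_0^7/2 u'(x) v'(x) dx = ∫_0^7/2 f v dx for all v ∈ V (Dirichlet at 0 absorbed into V; the Neumann datum at x = 7/2 is zero, so no boundary term remains).
Substituting f(x) = -2*x^2 - 3*x + 2, the right-hand side is ∫_0^7/2 (-2*x^2 - 3*x + 2) v dx.


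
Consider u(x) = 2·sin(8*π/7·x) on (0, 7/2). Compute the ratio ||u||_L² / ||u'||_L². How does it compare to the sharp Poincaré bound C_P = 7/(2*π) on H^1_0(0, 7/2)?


||u||_L² / ||u'||_L² = 7/(8*π) < C_P = 7/(2*π).

u(x) = 2·sin(8*π/7·x), so u'(x) = 16*π*cos(8*π*x/7)/7.
Writing u(x) = A·sin(kπx/L) with A = 2 and k = 4, use ∫_0^L sin²(kπx/L) dx = L/2 and ∫_0^L cos²(kπx/L) dx = L/2.
u² = 4·sin²(8*π/7·x) and (u')² = 256*π^2/49·cos²(8*π/7·x), and each of sin², cos² integrates to L/2 = 7/4 over (0, 7/2).
∫_0^7/2 u² dx = 7, so ||u||_L² = sqrt(7).
∫_0^7/2 (u')² dx = 64*π^2/7, so ||u'||_L² = 8*sqrt(7)*π/7.
Ratio ||u||_L² / ||u'||_L² = 7/(8*π).
Sharp Poincaré constant on H^1_0(0, 7/2) is C_P = L/π = 7/(2*π), achieved by sin(2*π/7·x).
This is the k = 4 harmonic; the ratio L/(kπ) is strictly less than C_P = L/π, consistent with the sharp inequality ||u||_L² ≤ C_P ||u'||_L².


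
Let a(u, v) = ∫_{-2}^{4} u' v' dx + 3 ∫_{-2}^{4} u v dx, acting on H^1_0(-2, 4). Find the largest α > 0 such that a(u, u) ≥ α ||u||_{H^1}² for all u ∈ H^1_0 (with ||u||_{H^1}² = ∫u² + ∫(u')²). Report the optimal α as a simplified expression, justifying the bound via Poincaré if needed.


α = 1

Coercivity of a(·,·) on H^1_0(-2, 4) means a(u, u) ≥ α ||u||_{H^1}² for every u ∈ H^1_0.
The interval has length L = 6, and Poincaré/coercivity depend only on L. Here a(u, u) = ∫(u')² + (3)·∫u².
Here c = 3 ≥ 1, so a(u,u) = ∫(u')² + c∫u² ≥ ∫(u')² + ∫u² = ||u||_{H^1}², i.e. α = 1 works. No larger α is possible: a(u,u) ≥ α||u||_{H^1}² means (1−α)∫(u')² ≥ (α−c)∫u², and for the modes u_n = sin(nπ(x−x₀)/L) (x₀ the left endpoint) one has ∫u_n²/∫(u_n')² = (L/(nπ))² → 0, so a(u_n,u_n)/||u_n||_{H^1}² → 1. Hence the optimal constant is α = 1.
Therefore α = 1.


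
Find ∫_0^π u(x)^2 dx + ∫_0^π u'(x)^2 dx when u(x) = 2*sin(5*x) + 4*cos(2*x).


||u||_{H^1(0,π)}^2 = 800/21 + 92*π

u'(x) = -8*sin(2*x) + 10*cos(5*x).
Expand u² and (u')² and integrate term by term on (0, π), using: for integers n ≥ 1, ∫_0^π sin²(nx) dx = ∫_0^π cos²(nx) dx = π/2; for n ≠ n', ∫_0^π sin(nx)sin(n'x) dx = ∫_0^π cos(nx)cos(n'x) dx = 0; and by product-to-sum, ∫_0^π sin(nx)cos(n'x) dx = ½∫_0^π [sin((n+n')x) + sin((n−n')x)] dx, which is 0 when n+n' is even and 2n/(n²−n'²) when n+n' is odd (it need not vanish on (0, π)).
  u² squared terms: (2)²·∫sin(5x)² dx = 4·π/2 = 2*π;  (4)²·∫cos(2x)² dx = 16·π/2 = 8*π.
  u² cross terms: 2·(2)·(4)·∫sin(5x)·cos(2x) dx = 16·(10/21) = 160/21.
  So ∫_0^π u² dx = 2*π + 8*π + 160/21 = 160/21 + 10*π.
  (u')² squared terms: (-8)²·∫sin(2x)² dx = 64·π/2 = 32*π;  (10)²·∫cos(5x)² dx = 100·π/2 = 50*π.
  (u')² cross terms: 2·(-8)·(10)·∫sin(2x)·cos(5x) dx = -160·(-4/21) = 640/21.
  So ∫_0^π (u')² dx = 32*π + 50*π + 640/21 = 640/21 + 82*π.
||u||_{H^1}^2 = (160/21 + 10*π) + (640/21 + 82*π) = 800/21 + 92*π.


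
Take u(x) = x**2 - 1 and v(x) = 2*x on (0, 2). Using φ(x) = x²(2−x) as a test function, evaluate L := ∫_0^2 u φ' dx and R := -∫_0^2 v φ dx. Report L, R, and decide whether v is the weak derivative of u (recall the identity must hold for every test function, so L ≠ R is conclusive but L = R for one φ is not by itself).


LHS = -16/5, RHS = -16/5. Yes, v = u' weakly.

u(x) = x**2 - 1, classical derivative u'(x) = 2*x.
φ(x) = x²(2−x), so φ'(x) = x*(4 - 3*x).
Note φ(0) = φ(2) = 0, so the boundary term u·φ vanishes.
LHS = ∫_0^2 u(x) φ'(x) dx = ∫_0^2 (-3*x^4 + 4*x^3 + 3*x^2 - 4*x) dx. Term by term:
  ∫_0^2 -3*x^4 dx = -96/5;  ∫_0^2 4*x^3 dx = 16;  ∫_0^2 3*x^2 dx = 8;
  ∫_0^2 -4*x dx = -8.
Sum: -96/5 + 16 + 8 − 8 = -16/5.
So LHS = -16/5.
∫_0^2 v(x) φ(x) dx = ∫_0^2 (-2*x^4 + 4*x^3) dx. Term by term:
  ∫_0^2 -2*x^4 dx = -64/5;  ∫_0^2 4*x^3 dx = 16.
Sum: -64/5 + 16 = 16/5.
So RHS = -∫_0^2 v(x) φ(x) dx = -16/5.
LHS = RHS, so the identity holds for this test φ.
Moreover u is smooth here and v(x) = u'(x) = 2*x pointwise, so the identity holds for every test function. Hence v is the weak derivative of u.


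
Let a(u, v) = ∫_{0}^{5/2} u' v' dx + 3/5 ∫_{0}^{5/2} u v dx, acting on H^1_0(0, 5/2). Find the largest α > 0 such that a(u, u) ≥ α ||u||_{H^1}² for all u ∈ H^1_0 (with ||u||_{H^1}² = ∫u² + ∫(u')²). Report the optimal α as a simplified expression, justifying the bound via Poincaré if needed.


α = (15 + 4*π^2)/(25 + 4*π^2)

Coercivity of a(·,·) on H^1_0(0, 5/2) means a(u, u) ≥ α ||u||_{H^1}² for every u ∈ H^1_0.
The interval has length L = 5/2, and Poincaré/coercivity depend only on L. Here a(u, u) = ∫(u')² + (3/5)·∫u².
Here 0 < c = 3/5 < 1. The condition a(u,u) ≥ α||u||_{H^1}² reads (1−α)∫(u')² ≥ (α−c)∫u². Any admissible α is ≤ 1 (rapidly oscillating u have ∫u²/∫(u')² → 0), and α = 1 would force 0 ≥ (1−c)∫u², impossible since c < 1; so 1−α > 0. By the sharp Poincaré inequality on H^1_0 of an interval of length L, ∫(u')² ≥ (π/L)²∫u² with equality for the first sine mode sin(π(x−x₀)/L) (x₀ the left endpoint), so the inequality holds for all u iff (1−α)(π/L)² ≥ α − c, i.e. α ≤ ((π/L)² + c)/((π/L)² + 1) = (1 + c(L/π)²)/(1 + (L/π)²). With (π/L)² = 4*π^2/25 and c = 3/5, the largest admissible constant is α = ((π/L)² + c)/((π/L)² + 1).
Simplifying, α = (15 + 4*π^2)/(25 + 4*π^2).


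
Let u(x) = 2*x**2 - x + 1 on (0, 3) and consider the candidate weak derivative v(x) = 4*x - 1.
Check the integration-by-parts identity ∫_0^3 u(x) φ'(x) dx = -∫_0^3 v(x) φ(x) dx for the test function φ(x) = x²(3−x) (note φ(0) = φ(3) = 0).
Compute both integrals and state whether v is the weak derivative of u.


LHS = -837/20, RHS = -837/20. Yes, v = u' weakly.

u(x) = 2*x**2 - x + 1, classical derivative u'(x) = 4*x - 1.
φ(x) = x²(3−x), so φ'(x) = 3*x*(2 - x).
Note φ(0) = φ(3) = 0, so the boundary term u·φ vanishes.
LHS = ∫_0^3 u(x) φ'(x) dx = ∫_0^3 (-6*x^4 + 15*x^3 - 9*x^2 + 6*x) dx. Term by term:
  ∫_0^3 -6*x^4 dx = -1458/5;  ∫_0^3 15*x^3 dx = 1215/4;  ∫_0^3 -9*x^2 dx = -81;
  ∫_0^3 6*x dx = 27.
Sum: -1458/5 + 1215/4 − 81 + 27 = -837/20.
So LHS = -837/20.
∫_0^3 v(x) φ(x) dx = ∫_0^3 (-4*x^4 + 13*x^3 - 3*x^2) dx. Term by term:
  ∫_0^3 -4*x^4 dx = -972/5;  ∫_0^3 13*x^3 dx = 1053/4;  ∫_0^3 -3*x^2 dx = -27.
Sum: -972/5 + 1053/4 − 27 = 837/20.
So RHS = -∫_0^3 v(x) φ(x) dx = -837/20.
LHS = RHS, so the identity holds for this test φ.
Moreover u is smooth here and v(x) = u'(x) = 4*x - 1 pointwise, so the identity holds for every test function. Hence v is the weak derivative of u.


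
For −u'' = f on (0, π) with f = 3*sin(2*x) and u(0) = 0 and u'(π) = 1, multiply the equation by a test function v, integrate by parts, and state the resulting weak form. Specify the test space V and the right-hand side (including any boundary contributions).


V = {v ∈ H^1(0, π) : v(0) = 0} (test functions vanish at x = 0 where u is specified); weak form: ∫_0^π u'v' dx = ∫_0^π (3*sin(2*x)) v dx + v(π) for all v ∈ V.

Multiply both sides by a test function v and integrate from 0 to π:
  ∫_0^π −u''(x) v(x) dx = ∫_0^π f(x) v(x) dx.
Integrate the LHS by parts once:
  ∫_0^π −u'' v dx = −[u'(x) v(x)]_0^π + ∫_0^π u'(x) v'(x) dx.
Thus ∫_0^π u'(x) v'(x) dx = ∫_0^π f(x) v(x) dx + [u'(x) v(x)]_0^π.
Choose V so that boundary terms are either known or forced to vanish.
Mixed BC: u(0) = 0 (Dirichlet) and u'(π) = 1 (Neumann). Define V = {v ∈ H^1(0, π) : v(0) = 0}. Then [u' v]_0^π = u'(π)·v(π) − u'(0)·0 = v(π).
Weak formulation: find u (satisfying any essential BC) such that ∫_0^π u'(x) v'(x) dx = ∫_0^π f v dx + v(π) for all v ∈ V (Dirichlet at 0 absorbed into V; Neumann datum at x = π contributes the boundary term).
Substituting f(x) = 3*sin(2*x), the right-hand side is ∫_0^π (3*sin(2*x)) v dx + v(π).


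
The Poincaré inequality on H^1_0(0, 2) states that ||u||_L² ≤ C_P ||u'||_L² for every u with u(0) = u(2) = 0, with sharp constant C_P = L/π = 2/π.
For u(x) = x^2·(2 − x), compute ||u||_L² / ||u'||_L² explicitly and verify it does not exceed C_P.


||u||_L² / ||u'||_L² = sqrt(14)/7 < C_P = 2/π.

u(x) = x^2·(2 − x), so u'(x) = x*(4 - 3*x).
u(x) = x^2·(2 − x) vanishes at x = 0 and x = 2, so u ∈ H^1_0(0, 2). Differentiate via the product rule and integrate the resulting polynomials term by term.
  ∫_0^2 u² dx = ∫_0^2 (x^6 - 4*x^5 + 4*x^4) dx. Term by term:
    ∫_0^2 x^6 dx = 128/7;  ∫_0^2 -4*x^5 dx = -128/3;  ∫_0^2 4*x^4 dx = 128/5.
  Sum: 128/7 − 128/3 + 128/5 = 128/105.
  ∫_0^2 (u')² dx = ∫_0^2 (9*x^4 - 24*x^3 + 16*x^2) dx. Term by term:
    ∫_0^2 9*x^4 dx = 288/5;  ∫_0^2 -24*x^3 dx = -96;  ∫_0^2 16*x^2 dx = 128/3.
  Sum: 288/5 − 96 + 128/3 = 64/15.
∫_0^2 u² dx = 128/105, so ||u||_L² = 8*sqrt(210)/105.
∫_0^2 (u')² dx = 64/15, so ||u'||_L² = 8*sqrt(15)/15.
Ratio ||u||_L² / ||u'||_L² = sqrt(14)/7.
Sharp Poincaré constant on H^1_0(0, 2) is C_P = L/π = 2/π, achieved by sin(π/2·x).
A polynomial bump cannot attain the sharp Poincaré constant (only the first sine eigenfunction does), so the ratio is strictly less than C_P, consistent with ||u||_L² ≤ C_P ||u'||_L².


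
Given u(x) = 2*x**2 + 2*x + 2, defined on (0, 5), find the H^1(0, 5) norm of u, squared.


||u||_{H^1}^2 = 15770/3

The H^1 norm (squared) on an interval (0, L) is
  ||u||_{H^1}^2 = ∫_0^L u(x)^2 dx + ∫_0^L u'(x)^2 dx.
Compute u'(x) = 4*x + 2.
Then u(x)^2 = 4*x**4 + 8*x**3 + 12*x**2 + 8*x + 4 and u'(x)^2 = 16*x**2 + 16*x + 4.
Integrate each monomial from 0 to 5 using ∫_0^5 c·x^n dx = c·5^(n+1)/(n+1):
  ∫_0^5 u(x)^2 dx = ∫_0^5 (4*x^4 + 8*x^3 + 12*x^2 + 8*x + 4) dx. Term by term:
    ∫_0^5 4*x^4 dx = 2500;  ∫_0^5 8*x^3 dx = 1250;  ∫_0^5 12*x^2 dx = 500;
    ∫_0^5 8*x dx = 100;  ∫_0^5 4 dx = 20.
  Sum: 2500 + 1250 + 500 + 100 + 20 = 4370.
  ∫_0^5 u'(x)^2 dx = ∫_0^5 (16*x^2 + 16*x + 4) dx. Term by term:
    ∫_0^5 16*x^2 dx = 2000/3;  ∫_0^5 16*x dx = 200;  ∫_0^5 4 dx = 20.
  Sum: 2000/3 + 200 + 20 = 2660/3.
Adding: ||u||_{H^1}^2 = 4370 + 2660/3 = 15770/3.


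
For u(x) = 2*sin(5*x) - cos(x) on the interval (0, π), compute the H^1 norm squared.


||u||_{H^1(0,π)}^2 = 53*π

u'(x) = sin(x) + 10*cos(5*x).
Expand u² and (u')² and integrate term by term on (0, π), using: for integers n ≥ 1, ∫_0^π sin²(nx) dx = ∫_0^π cos²(nx) dx = π/2; for n ≠ n', ∫_0^π sin(nx)sin(n'x) dx = ∫_0^π cos(nx)cos(n'x) dx = 0; and by product-to-sum, ∫_0^π sin(nx)cos(n'x) dx = ½∫_0^π [sin((n+n')x) + sin((n−n')x)] dx, which is 0 when n+n' is even and 2n/(n²−n'²) when n+n' is odd (it need not vanish on (0, π)).
  u² squared terms: (-1)²·∫cos(x)² dx = 1·π/2 = π/2;  (2)²·∫sin(5x)² dx = 4·π/2 = 2*π.
  u² cross terms: 2·(-1)·(2)·∫cos(x)·sin(5x) dx = -4·(0) = 0.
  So ∫_0^π u² dx = π/2 + 2*π + 0 = 5*π/2.
  (u')² squared terms: (10)²·∫cos(5x)² dx = 100·π/2 = 50*π;  (1)²·∫sin(x)² dx = 1·π/2 = π/2.
  (u')² cross terms: 2·(10)·(1)·∫cos(5x)·sin(x) dx = 20·(0) = 0.
  So ∫_0^π (u')² dx = 50*π + π/2 + 0 = 101*π/2.
||u||_{H^1}^2 = (5*π/2) + (101*π/2) = 53*π.


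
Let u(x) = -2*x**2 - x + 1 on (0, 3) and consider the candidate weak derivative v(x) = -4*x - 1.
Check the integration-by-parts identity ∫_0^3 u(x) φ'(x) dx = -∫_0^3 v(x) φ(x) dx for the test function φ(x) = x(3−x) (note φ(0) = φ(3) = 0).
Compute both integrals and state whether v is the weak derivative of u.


LHS = 63/2, RHS = 63/2. Yes, v = u' weakly.

u(x) = -2*x**2 - x + 1, classical derivative u'(x) = -4*x - 1.
φ(x) = x(3−x), so φ'(x) = 3 - 2*x.
Note φ(0) = φ(3) = 0, so the boundary term u·φ vanishes.
LHS = ∫_0^3 u(x) φ'(x) dx = ∫_0^3 (4*x^3 - 4*x^2 - 5*x + 3) dx. Term by term:
  ∫_0^3 4*x^3 dx = 81;  ∫_0^3 -4*x^2 dx = -36;  ∫_0^3 -5*x dx = -45/2;
  ∫_0^3 3 dx = 9.
Sum: 81 − 36 − 45/2 + 9 = 63/2.
So LHS = 63/2.
∫_0^3 v(x) φ(x) dx = ∫_0^3 (4*x^3 - 11*x^2 - 3*x) dx. Term by term:
  ∫_0^3 4*x^3 dx = 81;  ∫_0^3 -11*x^2 dx = -99;  ∫_0^3 -3*x dx = -27/2.
Sum: 81 − 99 − 27/2 = -63/2.
So RHS = -∫_0^3 v(x) φ(x) dx = 63/2.
LHS = RHS, so the identity holds for this test φ.
Moreover u is smooth here and v(x) = u'(x) = -4*x - 1 pointwise, so the identity holds for every test function. Hence v is the weak derivative of u.


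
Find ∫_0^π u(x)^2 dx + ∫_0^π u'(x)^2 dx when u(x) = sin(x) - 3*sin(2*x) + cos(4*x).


||u||_{H^1(0,π)}^2 = -68/15 + 32*π

u'(x) = -4*sin(4*x) + cos(x) - 6*cos(2*x).
Expand u² and (u')² and integrate term by term on (0, π), using: for integers n ≥ 1, ∫_0^π sin²(nx) dx = ∫_0^π cos²(nx) dx = π/2; for n ≠ n', ∫_0^π sin(nx)sin(n'x) dx = ∫_0^π cos(nx)cos(n'x) dx = 0; and by product-to-sum, ∫_0^π sin(nx)cos(n'x) dx = ½∫_0^π [sin((n+n')x) + sin((n−n')x)] dx, which is 0 when n+n' is even and 2n/(n²−n'²) when n+n' is odd (it need not vanish on (0, π)).
  u² squared terms: (-3)²·∫sin(2x)² dx = 9·π/2 = 9*π/2;  (1)²·∫cos(4x)² dx = 1·π/2 = π/2;  (1)²·∫sin(x)² dx = 1·π/2 = π/2.
  u² cross terms: 2·(-3)·(1)·∫sin(2x)·cos(4x) dx = -6·(0) = 0;  2·(-3)·(1)·∫sin(2x)·sin(x) dx = -6·(0) = 0;  2·(1)·(1)·∫cos(4x)·sin(x) dx = 2·(-2/15) = -4/15.
  So ∫_0^π u² dx = 9*π/2 + π/2 + π/2 + 0 + 0 − 4/15 = -4/15 + 11*π/2.
  (u')² squared terms: (-6)²·∫cos(2x)² dx = 36·π/2 = 18*π;  (-4)²·∫sin(4x)² dx = 16·π/2 = 8*π;  (1)²·∫cos(x)² dx = 1·π/2 = π/2.
  (u')² cross terms: 2·(-6)·(-4)·∫cos(2x)·sin(4x) dx = 48·(0) = 0;  2·(-6)·(1)·∫cos(2x)·cos(x) dx = -12·(0) = 0;  2·(-4)·(1)·∫sin(4x)·cos(x) dx = -8·(8/15) = -64/15.
  So ∫_0^π (u')² dx = 18*π + 8*π + π/2 + 0 + 0 − 64/15 = -64/15 + 53*π/2.
||u||_{H^1}^2 = (-4/15 + 11*π/2) + (-64/15 + 53*π/2) = -68/15 + 32*π.


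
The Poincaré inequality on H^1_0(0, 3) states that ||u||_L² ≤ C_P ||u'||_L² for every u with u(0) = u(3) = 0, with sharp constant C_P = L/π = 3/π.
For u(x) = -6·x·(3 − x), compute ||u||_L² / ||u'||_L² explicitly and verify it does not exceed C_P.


||u||_L² / ||u'||_L² = 3*sqrt(10)/10 < C_P = 3/π.

u(x) = -6·x·(3 − x), so u'(x) = 12*x - 18.
u(x) = -6·x·(3 − x) vanishes at x = 0 and x = 3, so u ∈ H^1_0(0, 3). Differentiate via the product rule and integrate the resulting polynomials term by term.
  ∫_0^3 u² dx = ∫_0^3 (36*x^4 - 216*x^3 + 324*x^2) dx. Term by term:
    ∫_0^3 36*x^4 dx = 8748/5;  ∫_0^3 -216*x^3 dx = -4374;  ∫_0^3 324*x^2 dx = 2916.
  Sum: 8748/5 − 4374 + 2916 = 1458/5.
  ∫_0^3 (u')² dx = ∫_0^3 (144*x^2 - 432*x + 324) dx. Term by term:
    ∫_0^3 144*x^2 dx = 1296;  ∫_0^3 -432*x dx = -1944;  ∫_0^3 324 dx = 972.
  Sum: 1296 − 1944 + 972 = 324.
∫_0^3 u² dx = 1458/5, so ||u||_L² = 27*sqrt(10)/5.
∫_0^3 (u')² dx = 324, so ||u'||_L² = 18.
Ratio ||u||_L² / ||u'||_L² = 3*sqrt(10)/10.
Sharp Poincaré constant on H^1_0(0, 3) is C_P = L/π = 3/π, achieved by sin(π/3·x).
A polynomial bump cannot attain the sharp Poincaré constant (only the first sine eigenfunction does), so the ratio is strictly less than C_P, consistent with ||u||_L² ≤ C_P ||u'||_L².


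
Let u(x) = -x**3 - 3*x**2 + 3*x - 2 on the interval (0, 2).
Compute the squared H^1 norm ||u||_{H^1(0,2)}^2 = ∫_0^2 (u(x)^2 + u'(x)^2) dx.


||u||_{H^1}^2 = 9838/35

The H^1 norm (squared) on an interval (0, L) is
  ||u||_{H^1}^2 = ∫_0^L u(x)^2 dx + ∫_0^L u'(x)^2 dx.
Compute u'(x) = -3*x**2 - 6*x + 3.
Then u(x)^2 = x**6 + 6*x**5 + 3*x**4 - 14*x**3 + 21*x**2 - 12*x + 4 and u'(x)^2 = 9*x**4 + 36*x**3 + 18*x**2 - 36*x + 9.
Integrate each monomial from 0 to 2 using ∫_0^2 c·x^n dx = c·2^(n+1)/(n+1):
  ∫_0^2 u(x)^2 dx = ∫_0^2 (x^6 + 6*x^5 + 3*x^4 - 14*x^3 + 21*x^2 - 12*x + 4) dx. Term by term:
    ∫_0^2 x^6 dx = 128/7;  ∫_0^2 6*x^5 dx = 64;  ∫_0^2 3*x^4 dx = 96/5;
    ∫_0^2 -14*x^3 dx = -56;  ∫_0^2 21*x^2 dx = 56;  ∫_0^2 -12*x dx = -24;
    ∫_0^2 4 dx = 8.
  Sum: 128/7 + 64 + 96/5 − 56 + 56 − 24 + 8 = 2992/35.
  ∫_0^2 u'(x)^2 dx = ∫_0^2 (9*x^4 + 36*x^3 + 18*x^2 - 36*x + 9) dx. Term by term:
    ∫_0^2 9*x^4 dx = 288/5;  ∫_0^2 36*x^3 dx = 144;  ∫_0^2 18*x^2 dx = 48;
    ∫_0^2 -36*x dx = -72;  ∫_0^2 9 dx = 18.
  Sum: 288/5 + 144 + 48 − 72 + 18 = 978/5.
Adding: ||u||_{H^1}^2 = 2992/35 + 978/5 = 9838/35.


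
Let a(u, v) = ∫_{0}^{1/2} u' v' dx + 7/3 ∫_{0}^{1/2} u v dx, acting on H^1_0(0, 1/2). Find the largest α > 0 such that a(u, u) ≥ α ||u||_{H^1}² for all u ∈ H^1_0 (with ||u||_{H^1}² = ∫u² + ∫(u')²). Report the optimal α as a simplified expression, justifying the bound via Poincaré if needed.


α = 1

Coercivity of a(·,·) on H^1_0(0, 1/2) means a(u, u) ≥ α ||u||_{H^1}² for every u ∈ H^1_0.
The interval has length L = 1/2, and Poincaré/coercivity depend only on L. Here a(u, u) = ∫(u')² + (7/3)·∫u².
Here c = 7/3 ≥ 1, so a(u,u) = ∫(u')² + c∫u² ≥ ∫(u')² + ∫u² = ||u||_{H^1}², i.e. α = 1 works. No larger α is possible: a(u,u) ≥ α||u||_{H^1}² means (1−α)∫(u')² ≥ (α−c)∫u², and for the modes u_n = sin(nπ(x−x₀)/L) (x₀ the left endpoint) one has ∫u_n²/∫(u_n')² = (L/(nπ))² → 0, so a(u_n,u_n)/||u_n||_{H^1}² → 1. Hence the optimal constant is α = 1.
Therefore α = 1.


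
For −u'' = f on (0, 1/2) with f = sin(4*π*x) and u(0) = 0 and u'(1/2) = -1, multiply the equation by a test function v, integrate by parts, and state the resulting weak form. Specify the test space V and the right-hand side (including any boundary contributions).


V = {v ∈ H^1(0, 1/2) : v(0) = 0} (test functions vanish at x = 0 where u is specified); weak form: ∫_0^1/2 u'v' dx = ∫_0^1/2 (sin(4*π*x)) v dx − v(1/2) for all v ∈ V.

Multiply both sides by a test function v and integrate from 0 to 1/2:
  ∫_0^1/2 −u''(x) v(x) dx = ∫_0^1/2 f(x) v(x) dx.
Integrate the LHS by parts once:
  ∫_0^1/2 −u'' v dx = −[u'(x) v(x)]_0^1/2 + ∫_0^1/2 u'(x) v'(x) dx.
Thus ∫_0^1/2 u'(x) v'(x) dx = ∫_0^1/2 f(x) v(x) dx + [u'(x) v(x)]_0^1/2.
Choose V so that boundary terms are either known or forced to vanish.
Mixed BC: u(0) = 0 (Dirichlet) and u'(1/2) = -1 (Neumann). Define V = {v ∈ H^1(0, 1/2) : v(0) = 0}. Then [u' v]_0^1/2 = u'(1/2)·v(1/2) − u'(0)·0 = − v(1/2).
Weak formulation: find u (satisfying any essential BC) such that ∫_0^1/2 u'(x) v'(x) dx = ∫_0^1/2 f v dx − v(1/2) for all v ∈ V (Dirichlet at 0 absorbed into V; Neumann datum at x = 1/2 contributes the boundary term).
Substituting f(x) = sin(4*π*x), the right-hand side is ∫_0^1/2 (sin(4*π*x)) v dx − v(1/2).


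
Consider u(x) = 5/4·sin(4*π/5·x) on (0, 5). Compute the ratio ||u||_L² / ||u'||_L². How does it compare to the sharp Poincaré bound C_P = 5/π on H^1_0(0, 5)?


||u||_L² / ||u'||_L² = 5/(4*π) < C_P = 5/π.

u(x) = 5/4·sin(4*π/5·x), so u'(x) = π*cos(4*π*x/5).
Writing u(x) = A·sin(kπx/L) with A = 5/4 and k = 4, use ∫_0^L sin²(kπx/L) dx = L/2 and ∫_0^L cos²(kπx/L) dx = L/2.
u² = 25/16·sin²(4*π/5·x) and (u')² = π^2·cos²(4*π/5·x), and each of sin², cos² integrates to L/2 = 5/2 over (0, 5).
∫_0^5 u² dx = 125/32, so ||u||_L² = 5*sqrt(10)/8.
∫_0^5 (u')² dx = 5*π^2/2, so ||u'||_L² = sqrt(10)*π/2.
Ratio ||u||_L² / ||u'||_L² = 5/(4*π).
Sharp Poincaré constant on H^1_0(0, 5) is C_P = L/π = 5/π, achieved by sin(π/5·x).
This is the k = 4 harmonic; the ratio L/(kπ) is strictly less than C_P = L/π, consistent with the sharp inequality ||u||_L² ≤ C_P ||u'||_L².


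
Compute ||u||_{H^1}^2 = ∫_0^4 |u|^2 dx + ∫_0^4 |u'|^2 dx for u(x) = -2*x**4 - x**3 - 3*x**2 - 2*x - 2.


||u||_{H^1}^2 = 18209696/45

The H^1 norm (squared) on an interval (0, L) is
  ||u||_{H^1}^2 = ∫_0^L u(x)^2 dx + ∫_0^L u'(x)^2 dx.
Compute u'(x) = -8*x**3 - 3*x**2 - 6*x - 2.
Then u(x)^2 = 4*x**8 + 4*x**7 + 13*x**6 + 14*x**5 + 21*x**4 + 16*x**3 + 16*x**2 + 8*x + 4 and u'(x)^2 = 64*x**6 + 48*x**5 + 105*x**4 + 68*x**3 + 48*x**2 + 24*x + 4.
Integrate each monomial from 0 to 4 using ∫_0^4 c·x^n dx = c·4^(n+1)/(n+1):
  ∫_0^4 u(x)^2 dx = ∫_0^4 (4*x^8 + 4*x^7 + 13*x^6 + 14*x^5 + 21*x^4 + 16*x^3 + 16*x^2 + 8*x + 4) dx. Term by term:
    ∫_0^4 4*x^8 dx = 1048576/9;  ∫_0^4 4*x^7 dx = 32768;  ∫_0^4 13*x^6 dx = 212992/7;
    ∫_0^4 14*x^5 dx = 28672/3;  ∫_0^4 21*x^4 dx = 21504/5;  ∫_0^4 16*x^3 dx = 1024;
    ∫_0^4 16*x^2 dx = 1024/3;  ∫_0^4 8*x dx = 64;  ∫_0^4 4 dx = 16.
  Sum: 1048576/9 + 32768 + 212992/7 + 28672/3 + 21504/5 + 1024 + 1024/3 + 64 + 16 = 61427312/315.
  ∫_0^4 u'(x)^2 dx = ∫_0^4 (64*x^6 + 48*x^5 + 105*x^4 + 68*x^3 + 48*x^2 + 24*x + 4) dx. Term by term:
    ∫_0^4 64*x^6 dx = 1048576/7;  ∫_0^4 48*x^5 dx = 32768;  ∫_0^4 105*x^4 dx = 21504;
    ∫_0^4 68*x^3 dx = 4352;  ∫_0^4 48*x^2 dx = 1024;  ∫_0^4 24*x dx = 192;
    ∫_0^4 4 dx = 16.
  Sum: 1048576/7 + 32768 + 21504 + 4352 + 1024 + 192 + 16 = 1467568/7.
Adding: ||u||_{H^1}^2 = 61427312/315 + 1467568/7 = 18209696/45.


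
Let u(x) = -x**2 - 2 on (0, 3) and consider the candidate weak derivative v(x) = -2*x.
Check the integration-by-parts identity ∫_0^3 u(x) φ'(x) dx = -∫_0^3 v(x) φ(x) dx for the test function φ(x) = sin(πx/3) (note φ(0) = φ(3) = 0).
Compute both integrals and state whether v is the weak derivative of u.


LHS = 18/π, RHS = 18/π. Yes, v = u' weakly.

u(x) = -x**2 - 2, classical derivative u'(x) = -2*x.
φ(x) = sin(πx/3), so φ'(x) = π*cos(π*x/3)/3.
Note φ(0) = φ(3) = 0, so the boundary term u·φ vanishes.
LHS = ∫_0^3 u(x) φ'(x) dx = ∫_0^3 (-π*x^2*cos(π*x/3)/3 - 2*π*cos(π*x/3)/3) dx. Term by term:
  ∫_0^3 -2*π*cos(π*x/3)/3 dx = 0;  ∫_0^3 -π*x^2*cos(π*x/3)/3 dx = 18/π.
Sum: 0 + 18/π = 18/π.
So LHS = 18/π.
∫_0^3 v(x) φ(x) dx = ∫_0^3 (-2*x*sin(π*x/3)) dx. Term by term:
  ∫_0^3 -2*x*sin(π*x/3) dx = -18/π.
So RHS = -∫_0^3 v(x) φ(x) dx = 18/π.
LHS = RHS, so the identity holds for this test φ.
Moreover u is smooth here and v(x) = u'(x) = -2*x pointwise, so the identity holds for every test function. Hence v is the weak derivative of u.


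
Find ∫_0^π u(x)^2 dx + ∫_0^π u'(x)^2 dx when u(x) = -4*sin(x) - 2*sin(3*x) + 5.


||u||_{H^1(0,π)}^2 = -280/3 + 61*π

u'(x) = -4*cos(x) - 6*cos(3*x).
Expand u² and (u')² and integrate term by term on (0, π), using: for integers n ≥ 1, ∫_0^π sin²(nx) dx = ∫_0^π cos²(nx) dx = π/2; for n ≠ n', ∫_0^π sin(nx)sin(n'x) dx = ∫_0^π cos(nx)cos(n'x) dx = 0; and by product-to-sum, ∫_0^π sin(nx)cos(n'x) dx = ½∫_0^π [sin((n+n')x) + sin((n−n')x)] dx, which is 0 when n+n' is even and 2n/(n²−n'²) when n+n' is odd (it need not vanish on (0, π)). For the constant mode: ∫_0^π 1 dx = π, ∫_0^π cos(nx) dx = 0, ∫_0^π sin(nx) dx = (1−(−1)^n)/n.
  u² squared terms: (5)²·∫1 dx = 25·π = 25*π;  (-4)²·∫sin(x)² dx = 16·π/2 = 8*π;  (-2)²·∫sin(3x)² dx = 4·π/2 = 2*π.
  u² cross terms: 2·(5)·(-4)·∫1·sin(x) dx = -40·(2) = -80;  2·(5)·(-2)·∫1·sin(3x) dx = -20·(2/3) = -40/3;  2·(-4)·(-2)·∫sin(x)·sin(3x) dx = 16·(0) = 0.
  So ∫_0^π u² dx = 25*π + 8*π + 2*π − 80 − 40/3 + 0 = -280/3 + 35*π.
  (u')² squared terms: (-6)²·∫cos(3x)² dx = 36·π/2 = 18*π;  (-4)²·∫cos(x)² dx = 16·π/2 = 8*π.
  (u')² cross terms: 2·(-6)·(-4)·∫cos(3x)·cos(x) dx = 48·(0) = 0.
  So ∫_0^π (u')² dx = 18*π + 8*π + 0 = 26*π.
||u||_{H^1}^2 = (-280/3 + 35*π) + (26*π) = -280/3 + 61*π.


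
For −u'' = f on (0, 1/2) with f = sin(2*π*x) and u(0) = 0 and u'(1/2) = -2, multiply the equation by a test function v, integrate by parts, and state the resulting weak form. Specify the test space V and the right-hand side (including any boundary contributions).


V = {v ∈ H^1(0, 1/2) : v(0) = 0} (test functions vanish at x = 0 where u is specified); weak form: ∫_0^1/2 u'v' dx = ∫_0^1/2 (sin(2*π*x)) v dx − 2·v(1/2) for all v ∈ V.

Multiply both sides by a test function v and integrate from 0 to 1/2:
  ∫_0^1/2 −u''(x) v(x) dx = ∫_0^1/2 f(x) v(x) dx.
Integrate the LHS by parts once:
  ∫_0^1/2 −u'' v dx = −[u'(x) v(x)]_0^1/2 + ∫_0^1/2 u'(x) v'(x) dx.
Thus ∫_0^1/2 u'(x) v'(x) dx = ∫_0^1/2 f(x) v(x) dx + [u'(x) v(x)]_0^1/2.
Choose V so that boundary terms are either known or forced to vanish.
Mixed BC: u(0) = 0 (Dirichlet) and u'(1/2) = -2 (Neumann). Define V = {v ∈ H^1(0, 1/2) : v(0) = 0}. Then [u' v]_0^1/2 = u'(1/2)·v(1/2) − u'(0)·0 = − 2·v(1/2).
Weak formulation: find u (satisfying any essential BC) such that ∫_0^1/2 u'(x) v'(x) dx = ∫_0^1/2 f v dx − 2·v(1/2) for all v ∈ V (Dirichlet at 0 absorbed into V; Neumann datum at x = 1/2 contributes the boundary term).
Substituting f(x) = sin(2*π*x), the right-hand side is ∫_0^1/2 (sin(2*π*x)) v dx − 2·v(1/2).


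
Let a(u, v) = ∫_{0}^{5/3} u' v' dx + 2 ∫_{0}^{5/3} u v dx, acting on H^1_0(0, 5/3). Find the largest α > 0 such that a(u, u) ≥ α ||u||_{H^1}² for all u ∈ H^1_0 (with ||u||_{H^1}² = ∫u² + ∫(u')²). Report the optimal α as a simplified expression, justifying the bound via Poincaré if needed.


α = 1

Coercivity of a(·,·) on H^1_0(0, 5/3) means a(u, u) ≥ α ||u||_{H^1}² for every u ∈ H^1_0.
The interval has length L = 5/3, and Poincaré/coercivity depend only on L. Here a(u, u) = ∫(u')² + (2)·∫u².
Here c = 2 ≥ 1, so a(u,u) = ∫(u')² + c∫u² ≥ ∫(u')² + ∫u² = ||u||_{H^1}², i.e. α = 1 works. No larger α is possible: a(u,u) ≥ α||u||_{H^1}² means (1−α)∫(u')² ≥ (α−c)∫u², and for the modes u_n = sin(nπ(x−x₀)/L) (x₀ the left endpoint) one has ∫u_n²/∫(u_n')² = (L/(nπ))² → 0, so a(u_n,u_n)/||u_n||_{H^1}² → 1. Hence the optimal constant is α = 1.
Therefore α = 1.


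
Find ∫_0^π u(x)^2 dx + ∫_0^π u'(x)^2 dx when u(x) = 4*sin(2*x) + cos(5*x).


||u||_{H^1(0,π)}^2 = -832/21 + 53*π

u'(x) = -5*sin(5*x) + 8*cos(2*x).
Expand u² and (u')² and integrate term by term on (0, π), using: for integers n ≥ 1, ∫_0^π sin²(nx) dx = ∫_0^π cos²(nx) dx = π/2; for n ≠ n', ∫_0^π sin(nx)sin(n'x) dx = ∫_0^π cos(nx)cos(n'x) dx = 0; and by product-to-sum, ∫_0^π sin(nx)cos(n'x) dx = ½∫_0^π [sin((n+n')x) + sin((n−n')x)] dx, which is 0 when n+n' is even and 2n/(n²−n'²) when n+n' is odd (it need not vanish on (0, π)).
  u² squared terms: (4)²·∫sin(2x)² dx = 16·π/2 = 8*π;  (1)²·∫cos(5x)² dx = 1·π/2 = π/2.
  u² cross terms: 2·(4)·(1)·∫sin(2x)·cos(5x) dx = 8·(-4/21) = -32/21.
  So ∫_0^π u² dx = 8*π + π/2 − 32/21 = -32/21 + 17*π/2.
  (u')² squared terms: (-5)²·∫sin(5x)² dx = 25·π/2 = 25*π/2;  (8)²·∫cos(2x)² dx = 64·π/2 = 32*π.
  (u')² cross terms: 2·(-5)·(8)·∫sin(5x)·cos(2x) dx = -80·(10/21) = -800/21.
  So ∫_0^π (u')² dx = 25*π/2 + 32*π − 800/21 = -800/21 + 89*π/2.
||u||_{H^1}^2 = (-32/21 + 17*π/2) + (-800/21 + 89*π/2) = -832/21 + 53*π.


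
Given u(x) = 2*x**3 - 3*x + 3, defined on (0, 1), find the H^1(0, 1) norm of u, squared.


||u||_{H^1}^2 = 293/35

The H^1 norm (squared) on an interval (0, L) is
  ||u||_{H^1}^2 = ∫_0^L u(x)^2 dx + ∫_0^L u'(x)^2 dx.
Compute u'(x) = 6*x**2 - 3.
Then u(x)^2 = 4*x**6 - 12*x**4 + 12*x**3 + 9*x**2 - 18*x + 9 and u'(x)^2 = 36*x**4 - 36*x**2 + 9.
Integrate each monomial from 0 to 1 using ∫_0^1 c·x^n dx = c·1^(n+1)/(n+1):
  ∫_0^1 u(x)^2 dx = ∫_0^1 (4*x^6 - 12*x^4 + 12*x^3 + 9*x^2 - 18*x + 9) dx. Term by term:
    ∫_0^1 4*x^6 dx = 4/7;  ∫_0^1 -12*x^4 dx = -12/5;  ∫_0^1 12*x^3 dx = 3;
    ∫_0^1 9*x^2 dx = 3;  ∫_0^1 -18*x dx = -9;  ∫_0^1 9 dx = 9.
  Sum: 4/7 − 12/5 + 3 + 3 − 9 + 9 = 146/35.
  ∫_0^1 u'(x)^2 dx = ∫_0^1 (36*x^4 - 36*x^2 + 9) dx. Term by term:
    ∫_0^1 36*x^4 dx = 36/5;  ∫_0^1 -36*x^2 dx = -12;  ∫_0^1 9 dx = 9.
  Sum: 36/5 − 12 + 9 = 21/5.
Adding: ||u||_{H^1}^2 = 146/35 + 21/5 = 293/35.


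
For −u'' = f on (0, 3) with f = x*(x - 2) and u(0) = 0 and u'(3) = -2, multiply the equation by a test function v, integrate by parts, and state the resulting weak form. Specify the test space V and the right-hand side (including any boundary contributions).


V = {v ∈ H^1(0, 3) : v(0) = 0} (test functions vanish at x = 0 where u is specified); weak form: ∫_0^3 u'v' dx = ∫_0^3 (x*(x - 2)) v dx − 2·v(3) for all v ∈ V.

Multiply both sides by a test function v and integrate from 0 to 3:
  ∫_0^3 −u''(x) v(x) dx = ∫_0^3 f(x) v(x) dx.
Integrate the LHS by parts once:
  ∫_0^3 −u'' v dx = −[u'(x) v(x)]_0^3 + ∫_0^3 u'(x) v'(x) dx.
Thus ∫_0^3 u'(x) v'(x) dx = ∫_0^3 f(x) v(x) dx + [u'(x) v(x)]_0^3.
Choose V so that boundary terms are either known or forced to vanish.
Mixed BC: u(0) = 0 (Dirichlet) and u'(3) = -2 (Neumann). Define V = {v ∈ H^1(0, 3) : v(0) = 0}. Then [u' v]_0^3 = u'(3)·v(3) − u'(0)·0 = − 2·v(3).
Weak formulation: find u (satisfying any essential BC) such that ∫_0^3 u'(x) v'(x) dx = ∫_0^3 f v dx − 2·v(3) for all v ∈ V (Dirichlet at 0 absorbed into V; Neumann datum at x = 3 contributes the boundary term).
Substituting f(x) = x*(x - 2), the right-hand side is ∫_0^3 (x*(x - 2)) v dx − 2·v(3).


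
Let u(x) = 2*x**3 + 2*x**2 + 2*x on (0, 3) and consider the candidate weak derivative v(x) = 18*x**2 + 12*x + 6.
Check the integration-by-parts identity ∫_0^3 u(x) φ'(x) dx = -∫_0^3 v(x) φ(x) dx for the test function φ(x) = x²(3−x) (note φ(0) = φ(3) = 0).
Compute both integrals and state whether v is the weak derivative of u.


LHS = -2079/10, RHS = -6237/10. No, v is not the weak derivative of u.

u(x) = 2*x**3 + 2*x**2 + 2*x, classical derivative u'(x) = 6*x**2 + 4*x + 2.
φ(x) = x²(3−x), so φ'(x) = 3*x*(2 - x).
Note φ(0) = φ(3) = 0, so the boundary term u·φ vanishes.
LHS = ∫_0^3 u(x) φ'(x) dx = ∫_0^3 (-6*x^5 + 6*x^4 + 6*x^3 + 12*x^2) dx. Term by term:
  ∫_0^3 -6*x^5 dx = -729;  ∫_0^3 6*x^4 dx = 1458/5;  ∫_0^3 6*x^3 dx = 243/2;
  ∫_0^3 12*x^2 dx = 108.
Sum: -729 + 1458/5 + 243/2 + 108 = -2079/10.
So LHS = -2079/10.
∫_0^3 v(x) φ(x) dx = ∫_0^3 (-18*x^5 + 42*x^4 + 30*x^3 + 18*x^2) dx. Term by term:
  ∫_0^3 -18*x^5 dx = -2187;  ∫_0^3 42*x^4 dx = 10206/5;  ∫_0^3 30*x^3 dx = 1215/2;
  ∫_0^3 18*x^2 dx = 162.
Sum: -2187 + 10206/5 + 1215/2 + 162 = 6237/10.
So RHS = -∫_0^3 v(x) φ(x) dx = -6237/10.
LHS − RHS = 2079/5 ≠ 0, so the identity fails.
(For a valid weak derivative the identity must hold for EVERY test function, in particular this one. The failure shows v is NOT the weak derivative of u.)
Correct weak derivative would be u'(x) = 6*x**2 + 4*x + 2.


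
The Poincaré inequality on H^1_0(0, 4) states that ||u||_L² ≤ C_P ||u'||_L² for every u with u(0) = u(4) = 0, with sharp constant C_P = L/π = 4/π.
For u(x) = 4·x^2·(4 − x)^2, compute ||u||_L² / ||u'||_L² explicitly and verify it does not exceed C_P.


||u||_L² / ||u'||_L² = 2*sqrt(3)/3 < C_P = 4/π.

u(x) = 4·x^2·(4 − x)^2, so u'(x) = 16*x*(x - 4)*(x - 2).
u(x) = 4·x^2·(4 − x)^2 vanishes at x = 0 and x = 4, so u ∈ H^1_0(0, 4). Differentiate via the product rule and integrate the resulting polynomials term by term.
  ∫_0^4 u² dx = ∫_0^4 (16*x^8 - 256*x^7 + 1536*x^6 - 4096*x^5 + 4096*x^4) dx. Term by term:
    ∫_0^4 16*x^8 dx = 4194304/9;  ∫_0^4 -256*x^7 dx = -2097152;  ∫_0^4 1536*x^6 dx = 25165824/7;
    ∫_0^4 -4096*x^5 dx = -8388608/3;  ∫_0^4 4096*x^4 dx = 4194304/5.
  Sum: 4194304/9 − 2097152 + 25165824/7 − 8388608/3 + 4194304/5 = 2097152/315.
  ∫_0^4 (u')² dx = ∫_0^4 (256*x^6 - 3072*x^5 + 13312*x^4 - 24576*x^3 + 16384*x^2) dx. Term by term:
    ∫_0^4 256*x^6 dx = 4194304/7;  ∫_0^4 -3072*x^5 dx = -2097152;  ∫_0^4 13312*x^4 dx = 13631488/5;
    ∫_0^4 -24576*x^3 dx = -1572864;  ∫_0^4 16384*x^2 dx = 1048576/3.
  Sum: 4194304/7 − 2097152 + 13631488/5 − 1572864 + 1048576/3 = 524288/105.
∫_0^4 u² dx = 2097152/315, so ||u||_L² = 1024*sqrt(70)/105.
∫_0^4 (u')² dx = 524288/105, so ||u'||_L² = 512*sqrt(210)/105.
Ratio ||u||_L² / ||u'||_L² = 2*sqrt(3)/3.
Sharp Poincaré constant on H^1_0(0, 4) is C_P = L/π = 4/π, achieved by sin(π/4·x).
A polynomial bump cannot attain the sharp Poincaré constant (only the first sine eigenfunction does), so the ratio is strictly less than C_P, consistent with ||u||_L² ≤ C_P ||u'||_L².


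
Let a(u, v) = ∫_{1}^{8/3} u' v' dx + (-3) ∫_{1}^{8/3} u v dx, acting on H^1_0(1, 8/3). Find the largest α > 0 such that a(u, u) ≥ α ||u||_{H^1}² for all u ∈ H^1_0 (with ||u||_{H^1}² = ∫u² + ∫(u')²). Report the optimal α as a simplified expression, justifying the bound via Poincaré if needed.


α = 3*(-25 + 3*π^2)/(25 + 9*π^2)

Coercivity of a(·,·) on H^1_0(1, 8/3) means a(u, u) ≥ α ||u||_{H^1}² for every u ∈ H^1_0.
The interval has length L = 5/3, and Poincaré/coercivity depend only on L. Here a(u, u) = ∫(u')² + (-3)·∫u².
Here c = -3 < 0 with |c| < (π/L)² = 9*π^2/25, so coercivity still holds. The condition a(u,u) ≥ α||u||_{H^1}² reads (1−α)∫(u')² ≥ (α−c)∫u². Any admissible α is ≤ 1 (rapidly oscillating u have ∫u²/∫(u')² → 0), and α = 1 would force 0 ≥ (1−c)∫u², impossible since c < 1; so 1−α > 0. By the sharp Poincaré inequality on H^1_0 of an interval of length L, ∫(u')² ≥ (π/L)²∫u² with equality for the first sine mode sin(π(x−x₀)/L) (x₀ the left endpoint), so the inequality holds for all u iff (1−α)(π/L)² ≥ α − c, i.e. α ≤ ((π/L)² + c)/((π/L)² + 1) = (1 + c(L/π)²)/(1 + (L/π)²). (Direct route, valid since c ≤ 0: Poincaré gives c∫u² ≥ c(L/π)²∫(u')², so a(u,u) ≥ (1 + c(L/π)²)∫(u')², while ||u||_{H^1}² ≤ (1 + (L/π)²)∫(u')²; dividing yields the same α.) With (π/L)² = 9*π^2/25 and c = -3, the largest admissible constant is α = ((π/L)² + c)/((π/L)² + 1).
Simplifying, α = 3*(-25 + 3*π^2)/(25 + 9*π^2).


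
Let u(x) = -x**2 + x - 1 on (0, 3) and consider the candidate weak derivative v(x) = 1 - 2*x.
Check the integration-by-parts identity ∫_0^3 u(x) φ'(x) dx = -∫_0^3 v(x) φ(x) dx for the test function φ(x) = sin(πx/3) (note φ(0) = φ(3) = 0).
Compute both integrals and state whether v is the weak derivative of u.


LHS = 12/π, RHS = 12/π. Yes, v = u' weakly.

u(x) = -x**2 + x - 1, classical derivative u'(x) = 1 - 2*x.
φ(x) = sin(πx/3), so φ'(x) = π*cos(π*x/3)/3.
Note φ(0) = φ(3) = 0, so the boundary term u·φ vanishes.
LHS = ∫_0^3 u(x) φ'(x) dx = ∫_0^3 (-π*x^2*cos(π*x/3)/3 + π*x*cos(π*x/3)/3 - π*cos(π*x/3)/3) dx. Term by term:
  ∫_0^3 -π*cos(π*x/3)/3 dx = 0;  ∫_0^3 -π*x^2*cos(π*x/3)/3 dx = 18/π;  ∫_0^3 π*x*cos(π*x/3)/3 dx = -6/π.
Sum: 0 + 18/π − 6/π = 12/π.
So LHS = 12/π.
∫_0^3 v(x) φ(x) dx = ∫_0^3 (-2*x*sin(π*x/3) + sin(π*x/3)) dx. Term by term:
  ∫_0^3 -2*x*sin(π*x/3) dx = -18/π;  ∫_0^3 sin(π*x/3) dx = 6/π.
Sum: -18/π + 6/π = -12/π.
So RHS = -∫_0^3 v(x) φ(x) dx = 12/π.
LHS = RHS, so the identity holds for this test φ.
Moreover u is smooth here and v(x) = u'(x) = 1 - 2*x pointwise, so the identity holds for every test function. Hence v is the weak derivative of u.


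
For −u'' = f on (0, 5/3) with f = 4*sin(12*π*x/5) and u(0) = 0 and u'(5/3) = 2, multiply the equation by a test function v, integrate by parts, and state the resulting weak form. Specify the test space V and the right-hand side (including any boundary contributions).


V = {v ∈ H^1(0, 5/3) : v(0) = 0} (test functions vanish at x = 0 where u is specified); weak form: ∫_0^5/3 u'v' dx = ∫_0^5/3 (4*sin(12*π*x/5)) v dx + 2·v(5/3) for all v ∈ V.

Multiply both sides by a test function v and integrate from 0 to 5/3:
  ∫_0^5/3 −u''(x) v(x) dx = ∫_0^5/3 f(x) v(x) dx.
Integrate the LHS by parts once:
  ∫_0^5/3 −u'' v dx = −[u'(x) v(x)]_0^5/3 + ∫_0^5/3 u'(x) v'(x) dx.
Thus ∫_0^5/3 u'(x) v'(x) dx = ∫_0^5/3 f(x) v(x) dx + [u'(x) v(x)]_0^5/3.
Choose V so that boundary terms are either known or forced to vanish.
Mixed BC: u(0) = 0 (Dirichlet) and u'(5/3) = 2 (Neumann). Define V = {v ∈ H^1(0, 5/3) : v(0) = 0}. Then [u' v]_0^5/3 = u'(5/3)·v(5/3) − u'(0)·0 = 2·v(5/3).
Weak formulation: find u (satisfying any essential BC) such that ∫_0^5/3 u'(x) v'(x) dx = ∫_0^5/3 f v dx + 2·v(5/3) for all v ∈ V (Dirichlet at 0 absorbed into V; Neumann datum at x = 5/3 contributes the boundary term).
Substituting f(x) = 4*sin(12*π*x/5), the right-hand side is ∫_0^5/3 (4*sin(12*π*x/5)) v dx + 2·v(5/3).


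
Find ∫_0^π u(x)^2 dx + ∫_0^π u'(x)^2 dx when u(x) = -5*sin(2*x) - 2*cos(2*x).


||u||_{H^1(0,π)}^2 = 145*π/2

u'(x) = 4*sin(2*x) - 10*cos(2*x).
Expand u² and (u')² and integrate term by term on (0, π), using: for integers n ≥ 1, ∫_0^π sin²(nx) dx = ∫_0^π cos²(nx) dx = π/2; for n ≠ n', ∫_0^π sin(nx)sin(n'x) dx = ∫_0^π cos(nx)cos(n'x) dx = 0; and by product-to-sum, ∫_0^π sin(nx)cos(n'x) dx = ½∫_0^π [sin((n+n')x) + sin((n−n')x)] dx, which is 0 when n+n' is even and 2n/(n²−n'²) when n+n' is odd (it need not vanish on (0, π)).
  u² squared terms: (-5)²·∫sin(2x)² dx = 25·π/2 = 25*π/2;  (-2)²·∫cos(2x)² dx = 4·π/2 = 2*π.
  u² cross terms: 2·(-5)·(-2)·∫sin(2x)·cos(2x) dx = 20·(0) = 0.
  So ∫_0^π u² dx = 25*π/2 + 2*π + 0 = 29*π/2.
  (u')² squared terms: (-10)²·∫cos(2x)² dx = 100·π/2 = 50*π;  (4)²·∫sin(2x)² dx = 16·π/2 = 8*π.
  (u')² cross terms: 2·(-10)·(4)·∫cos(2x)·sin(2x) dx = -80·(0) = 0.
  So ∫_0^π (u')² dx = 50*π + 8*π + 0 = 58*π.
||u||_{H^1}^2 = (29*π/2) + (58*π) = 145*π/2.


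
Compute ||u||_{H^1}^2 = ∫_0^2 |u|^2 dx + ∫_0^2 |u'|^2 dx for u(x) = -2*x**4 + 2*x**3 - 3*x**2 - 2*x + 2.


||u||_{H^1}^2 = 72224/63

The H^1 norm (squared) on an interval (0, L) is
  ||u||_{H^1}^2 = ∫_0^L u(x)^2 dx + ∫_0^L u'(x)^2 dx.
Compute u'(x) = -8*x**3 + 6*x**2 - 6*x - 2.
Then u(x)^2 = 4*x**8 - 8*x**7 + 16*x**6 - 4*x**5 - 7*x**4 + 20*x**3 - 8*x**2 - 8*x + 4 and u'(x)^2 = 64*x**6 - 96*x**5 + 132*x**4 - 40*x**3 + 12*x**2 + 24*x + 4.
Integrate each monomial from 0 to 2 using ∫_0^2 c·x^n dx = c·2^(n+1)/(n+1):
  ∫_0^2 u(x)^2 dx = ∫_0^2 (4*x^8 - 8*x^7 + 16*x^6 - 4*x^5 - 7*x^4 + 20*x^3 - 8*x^2 - 8*x + 4) dx. Term by term:
    ∫_0^2 4*x^8 dx = 2048/9;  ∫_0^2 -8*x^7 dx = -256;  ∫_0^2 16*x^6 dx = 2048/7;
    ∫_0^2 -4*x^5 dx = -128/3;  ∫_0^2 -7*x^4 dx = -224/5;  ∫_0^2 20*x^3 dx = 80;
    ∫_0^2 -8*x^2 dx = -64/3;  ∫_0^2 -8*x dx = -16;  ∫_0^2 4 dx = 8.
  Sum: 2048/9 − 256 + 2048/7 − 128/3 − 224/5 + 80 − 64/3 − 16 + 8 = 71608/315.
  ∫_0^2 u'(x)^2 dx = ∫_0^2 (64*x^6 - 96*x^5 + 132*x^4 - 40*x^3 + 12*x^2 + 24*x + 4) dx. Term by term:
    ∫_0^2 64*x^6 dx = 8192/7;  ∫_0^2 -96*x^5 dx = -1024;  ∫_0^2 132*x^4 dx = 4224/5;
    ∫_0^2 -40*x^3 dx = -160;  ∫_0^2 12*x^2 dx = 32;  ∫_0^2 24*x dx = 48;
    ∫_0^2 4 dx = 8.
  Sum: 8192/7 − 1024 + 4224/5 − 160 + 32 + 48 + 8 = 32168/35.
Adding: ||u||_{H^1}^2 = 71608/315 + 32168/35 = 72224/63.
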